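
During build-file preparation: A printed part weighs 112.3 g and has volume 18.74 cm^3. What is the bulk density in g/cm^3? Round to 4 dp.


rho = 112.3 / 18.74 = 5.9925 g/cm^3


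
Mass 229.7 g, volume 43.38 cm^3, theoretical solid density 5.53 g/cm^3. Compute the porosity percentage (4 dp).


rho_part = 229.7 / 43.38 = 5.29506685 g/cm^3
Porosity = (1 - 5.29506685/5.53)*100 = 4.2483 %


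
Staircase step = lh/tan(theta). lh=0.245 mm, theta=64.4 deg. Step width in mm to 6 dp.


step = 0.245 / tan(64.4) = 0.117384 mm


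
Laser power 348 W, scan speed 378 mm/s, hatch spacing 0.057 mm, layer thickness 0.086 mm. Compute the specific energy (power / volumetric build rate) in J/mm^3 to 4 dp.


Build rate = 378 * 0.057 * 0.086 = 1.852956 mm^3/s
SE = 348 / 1.852956 = 187.808 J/mm^3


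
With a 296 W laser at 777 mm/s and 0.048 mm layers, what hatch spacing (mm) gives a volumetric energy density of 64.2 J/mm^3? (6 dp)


h = 296 / (64.2*777*0.048) = 0.123622 mm


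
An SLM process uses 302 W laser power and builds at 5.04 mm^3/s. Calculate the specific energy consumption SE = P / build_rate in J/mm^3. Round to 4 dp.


SE = 302 / 5.04 = 59.9206 J/mm^3


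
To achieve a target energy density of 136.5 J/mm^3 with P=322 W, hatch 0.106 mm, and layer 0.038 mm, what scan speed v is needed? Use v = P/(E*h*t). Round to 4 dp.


v = 322 / (136.5*0.106*0.038) = 585.6441 mm/s


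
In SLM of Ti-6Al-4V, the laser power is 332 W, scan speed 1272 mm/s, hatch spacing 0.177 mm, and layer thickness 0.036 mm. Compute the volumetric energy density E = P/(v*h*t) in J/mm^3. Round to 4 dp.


E = 332 / (1272*0.177*0.036) = 40.9614 J/mm^3


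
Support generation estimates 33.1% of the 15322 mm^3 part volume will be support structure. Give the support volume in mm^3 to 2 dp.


V_support = 15322 * 0.331 = 5071.58 mm^3


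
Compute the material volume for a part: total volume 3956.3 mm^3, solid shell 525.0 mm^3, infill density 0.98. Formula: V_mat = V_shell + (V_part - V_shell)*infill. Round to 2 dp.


V_infill = (3956.3 - 525.0) * 0.98 = 3362.67
V_total = 525.0 + 3362.67 = 3887.67 mm^3


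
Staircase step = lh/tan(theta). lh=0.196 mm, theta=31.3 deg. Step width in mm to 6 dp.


step = 0.196 / tan(31.3) = 0.322363 mm


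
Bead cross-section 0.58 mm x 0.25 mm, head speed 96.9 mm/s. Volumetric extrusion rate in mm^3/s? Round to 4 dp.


Rate = 0.58 * 0.25 * 96.9 = 14.0505 mm^3/s


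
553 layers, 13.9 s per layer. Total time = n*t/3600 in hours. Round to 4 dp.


t = 553 * 13.9 / 3600 = 2.1352 hrs


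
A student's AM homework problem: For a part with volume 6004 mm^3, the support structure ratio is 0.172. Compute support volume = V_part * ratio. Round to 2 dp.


V_support = 6004 * 0.172 = 1032.69 mm^3


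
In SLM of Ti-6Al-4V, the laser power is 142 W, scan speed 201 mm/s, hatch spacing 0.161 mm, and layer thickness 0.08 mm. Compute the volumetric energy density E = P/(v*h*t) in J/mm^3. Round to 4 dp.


E = 142 / (201*0.161*0.08) = 54.85 J/mm^3


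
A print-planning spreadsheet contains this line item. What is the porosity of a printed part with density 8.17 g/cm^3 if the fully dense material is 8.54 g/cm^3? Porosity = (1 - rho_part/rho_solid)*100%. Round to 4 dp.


Porosity = (1-8.17/8.54)*100 = 4.3326 %


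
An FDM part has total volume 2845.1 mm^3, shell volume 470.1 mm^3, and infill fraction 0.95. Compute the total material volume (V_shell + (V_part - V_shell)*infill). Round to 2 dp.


V_infill = (2845.1 - 470.1) * 0.95 = 2256.25
V_total = 470.1 + 2256.25 = 2726.35 mm^3


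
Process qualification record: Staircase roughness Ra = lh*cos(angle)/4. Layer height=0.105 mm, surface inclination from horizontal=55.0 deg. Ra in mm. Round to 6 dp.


Ra = 0.105 * cos(55.0) / 4 = 0.015056 mm


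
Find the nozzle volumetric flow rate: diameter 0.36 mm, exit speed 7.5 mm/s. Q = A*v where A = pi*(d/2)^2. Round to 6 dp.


A = pi*(0.36/2)^2 = 0.1017876 mm^2
Q = 0.1017876 * 7.5 = 0.763407 mm^3/s


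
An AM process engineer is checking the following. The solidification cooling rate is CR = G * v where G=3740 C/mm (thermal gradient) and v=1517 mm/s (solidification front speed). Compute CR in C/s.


CR = 3740 * 1517 = 5673580 C/s


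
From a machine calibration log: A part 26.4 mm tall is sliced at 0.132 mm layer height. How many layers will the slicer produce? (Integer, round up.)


Layers = ceil(26.4/0.132) = 200


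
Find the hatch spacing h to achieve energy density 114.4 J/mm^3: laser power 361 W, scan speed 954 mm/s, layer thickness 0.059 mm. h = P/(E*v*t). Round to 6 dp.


h = 361 / (114.4*954*0.059) = 0.056064 mm


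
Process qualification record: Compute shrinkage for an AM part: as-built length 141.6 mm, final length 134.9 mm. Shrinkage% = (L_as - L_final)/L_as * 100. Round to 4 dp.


Shrinkage = ((141.6-134.9)/141.6)*100 = 4.7316 %


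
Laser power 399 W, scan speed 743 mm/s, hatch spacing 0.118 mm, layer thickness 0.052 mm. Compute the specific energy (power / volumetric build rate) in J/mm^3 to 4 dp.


Build rate = 743 * 0.118 * 0.052 = 4.559048 mm^3/s
SE = 399 / 4.559048 = 87.5183 J/mm^3


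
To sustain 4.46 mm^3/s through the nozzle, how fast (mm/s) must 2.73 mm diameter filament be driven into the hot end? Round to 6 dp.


A = pi*(2.73/2)^2 = 5.853494
v = 4.46 / 5.853494 = 0.761938 mm/s


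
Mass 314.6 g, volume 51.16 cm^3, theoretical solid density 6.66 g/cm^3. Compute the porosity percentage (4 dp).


rho_part = 314.6 / 51.16 = 6.14933542 g/cm^3
Porosity = (1 - 6.14933542/6.66)*100 = 7.6676 %


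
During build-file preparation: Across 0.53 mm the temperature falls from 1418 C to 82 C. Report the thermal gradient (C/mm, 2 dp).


G = (1418-82)/0.53 = 2520.75 C/mm


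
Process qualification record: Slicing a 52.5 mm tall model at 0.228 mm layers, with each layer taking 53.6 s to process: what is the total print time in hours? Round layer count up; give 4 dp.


Layers = ceil(52.5/0.228) = 231
t = 231 * 53.6 / 3600 = 3.4393 hrs


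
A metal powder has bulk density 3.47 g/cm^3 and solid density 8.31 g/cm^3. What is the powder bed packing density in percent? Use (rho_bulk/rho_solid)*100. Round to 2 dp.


Packing = (3.47/8.31)*100 = 41.76 %


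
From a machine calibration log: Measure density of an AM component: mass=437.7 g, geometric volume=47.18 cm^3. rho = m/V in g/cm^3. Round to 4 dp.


rho = 437.7 / 47.18 = 9.2772 g/cm^3


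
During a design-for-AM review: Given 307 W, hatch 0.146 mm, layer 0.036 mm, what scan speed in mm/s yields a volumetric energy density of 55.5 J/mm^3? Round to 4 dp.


v = 307 / (55.5*0.146*0.036) = 1052.4223 mm/s


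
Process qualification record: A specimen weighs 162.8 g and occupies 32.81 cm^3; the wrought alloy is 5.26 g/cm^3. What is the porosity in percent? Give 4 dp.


rho_part = 162.8 / 32.81 = 4.96190186 g/cm^3
Porosity = (1 - 4.96190186/5.26)*100 = 5.6673 %


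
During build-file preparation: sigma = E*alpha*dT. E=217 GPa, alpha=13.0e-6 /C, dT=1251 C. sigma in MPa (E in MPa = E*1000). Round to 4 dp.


sigma = 217*1000 * 13.0e-6 * 1251 = 3529.071 MPa


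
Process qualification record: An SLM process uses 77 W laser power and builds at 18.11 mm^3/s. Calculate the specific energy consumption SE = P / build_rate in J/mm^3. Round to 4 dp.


SE = 77 / 18.11 = 4.2518 J/mm^3


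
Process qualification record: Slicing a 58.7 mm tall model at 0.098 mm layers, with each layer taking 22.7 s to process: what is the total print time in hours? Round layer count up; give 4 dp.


Layers = ceil(58.7/0.098) = 599
t = 599 * 22.7 / 3600 = 3.777 hrs


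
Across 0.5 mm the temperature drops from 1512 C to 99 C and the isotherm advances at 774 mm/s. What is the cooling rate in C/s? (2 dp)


G = (1512-99)/0.5 = 2826.0 C/mm
CR = 2826.0 * 774 = 2187324.0 C/s


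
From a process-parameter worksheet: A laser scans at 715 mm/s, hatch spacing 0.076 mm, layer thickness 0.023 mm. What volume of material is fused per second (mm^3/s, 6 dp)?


Rate = 715 * 0.076 * 0.023 = 1.24982 mm^3/s


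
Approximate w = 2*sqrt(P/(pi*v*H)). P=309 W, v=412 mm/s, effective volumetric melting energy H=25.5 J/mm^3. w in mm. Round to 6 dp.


w = 2*sqrt(309/(pi*412*25.5)) = 0.193515 mm


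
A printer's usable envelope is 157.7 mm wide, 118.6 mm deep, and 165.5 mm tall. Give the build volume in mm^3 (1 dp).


V = 157.7 * 118.6 * 165.5 = 3095382.9 mm^3


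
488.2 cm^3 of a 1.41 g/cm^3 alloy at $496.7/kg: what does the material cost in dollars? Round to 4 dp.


Mass = 488.2*1.41/1000 = 0.688362 kg
Cost = 0.688362 * 496.7 = 341.9094 $


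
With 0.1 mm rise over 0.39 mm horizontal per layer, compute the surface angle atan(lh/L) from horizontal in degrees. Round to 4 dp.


angle = atan(0.1/0.39) = 14.3814 degrees


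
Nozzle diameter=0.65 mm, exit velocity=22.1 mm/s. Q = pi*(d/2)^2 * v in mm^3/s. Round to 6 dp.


A = pi*(0.65/2)^2 = 0.33183072 mm^2
Q = 0.33183072 * 22.1 = 7.333459 mm^3/s


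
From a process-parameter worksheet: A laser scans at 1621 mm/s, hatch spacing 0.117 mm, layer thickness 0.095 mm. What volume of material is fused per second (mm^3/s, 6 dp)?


Rate = 1621 * 0.117 * 0.095 = 18.017415 mm^3/s


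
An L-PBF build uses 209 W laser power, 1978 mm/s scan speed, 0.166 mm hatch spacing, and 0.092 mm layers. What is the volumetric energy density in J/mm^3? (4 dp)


E = 209 / (1978*0.166*0.092) = 6.9187 J/mm^3


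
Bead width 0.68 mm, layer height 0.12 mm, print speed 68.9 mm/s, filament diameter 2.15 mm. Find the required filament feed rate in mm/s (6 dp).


Q = 0.68 * 0.12 * 68.9 = 5.62224 mm^3/s
A_fil = pi*(2.15/2)^2 = 3.63050301 mm^2
v_feed = 5.62224 / 3.63050301 = 1.548612 mm/s


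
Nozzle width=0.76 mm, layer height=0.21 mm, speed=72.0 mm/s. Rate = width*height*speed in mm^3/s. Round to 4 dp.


Rate = 0.76 * 0.21 * 72.0 = 11.4912 mm^3/s


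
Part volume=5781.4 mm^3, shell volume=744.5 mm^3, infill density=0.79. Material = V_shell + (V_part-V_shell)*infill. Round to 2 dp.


V_infill = (5781.4 - 744.5) * 0.79 = 3979.15
V_total = 744.5 + 3979.15 = 4723.65 mm^3


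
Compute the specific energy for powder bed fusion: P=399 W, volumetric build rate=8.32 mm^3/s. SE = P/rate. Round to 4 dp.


SE = 399 / 8.32 = 47.9567 J/mm^3


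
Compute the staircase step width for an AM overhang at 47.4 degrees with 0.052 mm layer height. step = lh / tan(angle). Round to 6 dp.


step = 0.052 / tan(47.4) = 0.047816 mm


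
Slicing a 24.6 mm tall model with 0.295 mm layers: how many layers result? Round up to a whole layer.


Layers = ceil(24.6/0.295) = 84


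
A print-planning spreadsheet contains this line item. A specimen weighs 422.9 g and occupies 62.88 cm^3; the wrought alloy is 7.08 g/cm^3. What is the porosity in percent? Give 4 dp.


rho_part = 422.9 / 62.88 = 6.72550891 g/cm^3
Porosity = (1 - 6.72550891/7.08)*100 = 5.0069 %


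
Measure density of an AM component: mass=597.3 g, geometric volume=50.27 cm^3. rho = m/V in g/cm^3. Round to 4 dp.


rho = 597.3 / 50.27 = 11.8818 g/cm^3


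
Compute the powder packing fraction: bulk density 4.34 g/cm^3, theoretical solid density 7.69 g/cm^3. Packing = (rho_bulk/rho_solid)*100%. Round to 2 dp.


Packing = (4.34/7.69)*100 = 56.44 %


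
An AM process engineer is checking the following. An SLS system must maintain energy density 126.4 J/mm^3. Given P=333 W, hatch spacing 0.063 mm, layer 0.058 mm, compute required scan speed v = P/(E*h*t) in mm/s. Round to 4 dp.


v = 333 / (126.4*0.063*0.058) = 720.989 mm/s


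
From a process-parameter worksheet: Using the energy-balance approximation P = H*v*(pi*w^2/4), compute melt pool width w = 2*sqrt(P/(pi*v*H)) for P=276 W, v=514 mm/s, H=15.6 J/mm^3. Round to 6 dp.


w = 2*sqrt(276/(pi*514*15.6)) = 0.209347 mm


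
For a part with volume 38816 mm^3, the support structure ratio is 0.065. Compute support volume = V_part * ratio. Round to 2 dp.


V_support = 38816 * 0.065 = 2523.04 mm^3


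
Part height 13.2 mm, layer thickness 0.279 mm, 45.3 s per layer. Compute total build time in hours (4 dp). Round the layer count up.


Layers = ceil(13.2/0.279) = 48
t = 48 * 45.3 / 3600 = 0.604 hrs


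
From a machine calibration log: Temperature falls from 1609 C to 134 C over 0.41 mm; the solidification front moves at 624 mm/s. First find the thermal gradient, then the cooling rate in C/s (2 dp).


G = (1609-134)/0.41 = 3597.56097561 C/mm
CR = 3597.56097561 * 624 = 2244878.05 C/s


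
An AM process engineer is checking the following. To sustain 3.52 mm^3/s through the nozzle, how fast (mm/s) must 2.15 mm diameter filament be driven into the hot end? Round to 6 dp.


A = pi*(2.15/2)^2 = 3.630503
v = 3.52 / 3.630503 = 0.969563 mm/s


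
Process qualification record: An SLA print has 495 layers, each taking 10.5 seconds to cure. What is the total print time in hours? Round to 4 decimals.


t = 495 * 10.5 / 3600 = 1.4438 hrs


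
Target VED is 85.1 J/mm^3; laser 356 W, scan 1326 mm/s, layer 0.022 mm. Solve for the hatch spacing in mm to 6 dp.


h = 356 / (85.1*1326*0.022) = 0.143402 mm


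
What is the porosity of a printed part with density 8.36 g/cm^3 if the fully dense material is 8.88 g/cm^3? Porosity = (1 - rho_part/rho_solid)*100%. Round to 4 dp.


Porosity = (1-8.36/8.88)*100 = 5.8559 %


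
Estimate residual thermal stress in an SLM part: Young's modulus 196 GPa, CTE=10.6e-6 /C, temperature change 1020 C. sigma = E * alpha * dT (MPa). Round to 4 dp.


sigma = 196*1000 * 10.6e-6 * 1020 = 2119.152 MPa


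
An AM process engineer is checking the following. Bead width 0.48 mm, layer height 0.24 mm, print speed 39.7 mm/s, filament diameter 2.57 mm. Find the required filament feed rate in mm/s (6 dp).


Q = 0.48 * 0.24 * 39.7 = 4.57344 mm^3/s
A_fil = pi*(2.57/2)^2 = 5.18747633 mm^2
v_feed = 4.57344 / 5.18747633 = 0.881631 mm/s


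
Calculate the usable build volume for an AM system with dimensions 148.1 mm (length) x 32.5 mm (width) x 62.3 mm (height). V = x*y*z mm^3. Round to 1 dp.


V = 148.1 * 32.5 * 62.3 = 299865.5 mm^3


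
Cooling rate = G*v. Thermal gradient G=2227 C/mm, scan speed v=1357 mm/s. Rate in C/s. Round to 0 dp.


CR = 2227 * 1357 = 3022039 C/s


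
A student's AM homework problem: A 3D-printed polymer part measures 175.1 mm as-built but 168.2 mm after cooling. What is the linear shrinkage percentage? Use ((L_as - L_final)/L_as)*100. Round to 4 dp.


Shrinkage = ((175.1-168.2)/175.1)*100 = 3.9406 %


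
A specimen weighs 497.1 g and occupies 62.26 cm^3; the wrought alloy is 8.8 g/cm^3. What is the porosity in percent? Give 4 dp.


rho_part = 497.1 / 62.26 = 7.98425956 g/cm^3
Porosity = (1 - 7.98425956/8.8)*100 = 9.2698 %


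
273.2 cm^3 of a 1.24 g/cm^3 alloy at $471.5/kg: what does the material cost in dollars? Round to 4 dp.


Mass = 273.2*1.24/1000 = 0.338768 kg
Cost = 0.338768 * 471.5 = 159.7291 $


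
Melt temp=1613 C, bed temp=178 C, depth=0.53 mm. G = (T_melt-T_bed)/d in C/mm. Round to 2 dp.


G = (1613-178)/0.53 = 2707.55 C/mm


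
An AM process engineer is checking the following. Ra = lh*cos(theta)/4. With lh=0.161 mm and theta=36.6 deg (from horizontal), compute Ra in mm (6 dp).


Ra = 0.161 * cos(36.6) / 4 = 0.032313 mm


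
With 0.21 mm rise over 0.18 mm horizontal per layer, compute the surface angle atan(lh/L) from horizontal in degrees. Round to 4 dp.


angle = atan(0.21/0.18) = 49.3987 degrees


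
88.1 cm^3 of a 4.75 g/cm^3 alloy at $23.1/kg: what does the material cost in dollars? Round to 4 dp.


Mass = 88.1*4.75/1000 = 0.418475 kg
Cost = 0.418475 * 23.1 = 9.6668 $


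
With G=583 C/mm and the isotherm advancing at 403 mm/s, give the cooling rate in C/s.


CR = 583 * 403 = 234949 C/s


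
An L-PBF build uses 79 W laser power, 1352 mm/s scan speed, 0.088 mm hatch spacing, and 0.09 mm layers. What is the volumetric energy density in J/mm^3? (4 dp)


E = 79 / (1352*0.088*0.09) = 7.3778 J/mm^3


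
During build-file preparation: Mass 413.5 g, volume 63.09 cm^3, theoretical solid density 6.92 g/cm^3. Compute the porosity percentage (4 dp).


rho_part = 413.5 / 63.09 = 6.55412902 g/cm^3
Porosity = (1 - 6.55412902/6.92)*100 = 5.2872 %


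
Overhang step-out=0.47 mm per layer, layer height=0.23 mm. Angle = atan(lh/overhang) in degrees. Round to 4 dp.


angle = atan(0.23/0.47) = 26.0754 degrees


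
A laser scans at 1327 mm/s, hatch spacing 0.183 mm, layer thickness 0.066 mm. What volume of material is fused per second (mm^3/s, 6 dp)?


Rate = 1327 * 0.183 * 0.066 = 16.027506 mm^3/s


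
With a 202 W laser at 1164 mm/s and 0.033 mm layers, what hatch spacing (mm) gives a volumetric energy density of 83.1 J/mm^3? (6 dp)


h = 202 / (83.1*1164*0.033) = 0.063282 mm


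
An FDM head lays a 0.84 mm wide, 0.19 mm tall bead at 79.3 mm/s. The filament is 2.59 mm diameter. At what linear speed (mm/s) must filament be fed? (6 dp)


Q = 0.84 * 0.19 * 79.3 = 12.65628 mm^3/s
A_fil = pi*(2.59/2)^2 = 5.26852942 mm^2
v_feed = 12.65628 / 5.26852942 = 2.402241 mm/s


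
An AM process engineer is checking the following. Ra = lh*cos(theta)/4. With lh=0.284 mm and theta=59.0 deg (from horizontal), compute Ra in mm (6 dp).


Ra = 0.284 * cos(59.0) / 4 = 0.036568 mm


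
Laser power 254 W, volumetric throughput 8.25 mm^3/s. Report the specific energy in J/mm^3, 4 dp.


SE = 254 / 8.25 = 30.7879 J/mm^3


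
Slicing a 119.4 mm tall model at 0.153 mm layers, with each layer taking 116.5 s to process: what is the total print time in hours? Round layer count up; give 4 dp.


Layers = ceil(119.4/0.153) = 781
t = 781 * 116.5 / 3600 = 25.274 hrs


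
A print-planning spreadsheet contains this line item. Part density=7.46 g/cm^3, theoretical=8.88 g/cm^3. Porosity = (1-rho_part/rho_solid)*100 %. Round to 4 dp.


Porosity = (1-7.46/8.88)*100 = 15.991 %


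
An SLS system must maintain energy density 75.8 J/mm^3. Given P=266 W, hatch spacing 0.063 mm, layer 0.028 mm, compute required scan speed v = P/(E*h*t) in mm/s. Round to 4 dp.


v = 266 / (75.8*0.063*0.028) = 1989.3621 mm/s


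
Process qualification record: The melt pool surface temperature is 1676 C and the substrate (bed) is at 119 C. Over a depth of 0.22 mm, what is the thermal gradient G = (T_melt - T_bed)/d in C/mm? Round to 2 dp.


G = (1676-119)/0.22 = 7077.27 C/mm


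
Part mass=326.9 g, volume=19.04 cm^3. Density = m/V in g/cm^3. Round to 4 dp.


rho = 326.9 / 19.04 = 17.1691 g/cm^3


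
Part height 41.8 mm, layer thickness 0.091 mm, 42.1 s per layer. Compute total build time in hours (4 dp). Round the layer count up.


Layers = ceil(41.8/0.091) = 460
t = 460 * 42.1 / 3600 = 5.3794 hrs


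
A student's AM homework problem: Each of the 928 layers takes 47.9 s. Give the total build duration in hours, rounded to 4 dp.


t = 928 * 47.9 / 3600 = 12.3476 hrs


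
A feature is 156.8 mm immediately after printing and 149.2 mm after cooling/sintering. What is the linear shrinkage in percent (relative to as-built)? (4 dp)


Shrinkage = ((156.8-149.2)/156.8)*100 = 4.8469 %


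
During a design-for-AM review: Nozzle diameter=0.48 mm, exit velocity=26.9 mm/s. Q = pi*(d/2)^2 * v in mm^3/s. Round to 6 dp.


A = pi*(0.48/2)^2 = 0.18095574 mm^2
Q = 0.18095574 * 26.9 = 4.867709 mm^3/s


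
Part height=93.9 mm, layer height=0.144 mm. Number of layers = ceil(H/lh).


Layers = ceil(93.9/0.144) = 653


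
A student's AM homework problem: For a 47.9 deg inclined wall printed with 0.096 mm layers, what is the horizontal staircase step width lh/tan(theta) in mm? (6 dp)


step = 0.096 / tan(47.9) = 0.086743 mm


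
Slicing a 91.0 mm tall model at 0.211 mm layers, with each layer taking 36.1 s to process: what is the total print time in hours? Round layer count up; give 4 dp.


Layers = ceil(91.0/0.211) = 432
t = 432 * 36.1 / 3600 = 4.332 hrs


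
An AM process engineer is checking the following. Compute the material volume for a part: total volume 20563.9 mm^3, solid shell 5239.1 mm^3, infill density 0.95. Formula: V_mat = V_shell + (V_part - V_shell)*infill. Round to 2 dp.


V_infill = (20563.9 - 5239.1) * 0.95 = 14558.56
V_total = 5239.1 + 14558.56 = 19797.66 mm^3


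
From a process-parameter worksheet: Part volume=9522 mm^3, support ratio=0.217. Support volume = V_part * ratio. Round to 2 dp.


V_support = 9522 * 0.217 = 2066.27 mm^3


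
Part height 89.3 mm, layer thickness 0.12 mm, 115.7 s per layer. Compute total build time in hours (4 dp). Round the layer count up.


Layers = ceil(89.3/0.12) = 745
t = 745 * 115.7 / 3600 = 23.9435 hrs


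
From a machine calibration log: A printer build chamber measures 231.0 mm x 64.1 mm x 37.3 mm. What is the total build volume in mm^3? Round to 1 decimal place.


V = 231.0 * 64.1 * 37.3 = 552304.8 mm^3


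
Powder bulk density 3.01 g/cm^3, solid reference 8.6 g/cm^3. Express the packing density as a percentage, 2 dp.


Packing = (3.01/8.6)*100 = 35.0 %


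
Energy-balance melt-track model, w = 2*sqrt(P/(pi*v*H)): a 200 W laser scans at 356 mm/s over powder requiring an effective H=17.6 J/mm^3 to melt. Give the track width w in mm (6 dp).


w = 2*sqrt(200/(pi*356*17.6)) = 0.201599 mm


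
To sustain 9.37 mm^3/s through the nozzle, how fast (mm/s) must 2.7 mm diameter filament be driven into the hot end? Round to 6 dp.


A = pi*(2.7/2)^2 = 5.725553
v = 9.37 / 5.725553 = 1.636523 mm/s


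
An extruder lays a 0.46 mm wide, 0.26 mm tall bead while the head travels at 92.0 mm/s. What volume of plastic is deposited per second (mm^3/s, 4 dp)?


Rate = 0.46 * 0.26 * 92.0 = 11.0032 mm^3/s


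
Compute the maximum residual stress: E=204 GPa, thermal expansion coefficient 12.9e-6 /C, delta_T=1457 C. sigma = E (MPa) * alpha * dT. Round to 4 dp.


sigma = 204*1000 * 12.9e-6 * 1457 = 3834.2412 MPa


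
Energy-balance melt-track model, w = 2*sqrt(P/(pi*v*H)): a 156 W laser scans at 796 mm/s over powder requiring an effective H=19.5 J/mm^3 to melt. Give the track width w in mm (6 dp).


w = 2*sqrt(156/(pi*796*19.5)) = 0.113121 mm


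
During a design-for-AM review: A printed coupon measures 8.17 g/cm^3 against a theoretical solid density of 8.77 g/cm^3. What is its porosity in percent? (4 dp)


Porosity = (1-8.17/8.77)*100 = 6.8415 %


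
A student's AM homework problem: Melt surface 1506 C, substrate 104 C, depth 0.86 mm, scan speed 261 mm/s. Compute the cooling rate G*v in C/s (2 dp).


G = (1506-104)/0.86 = 1630.23255814 C/mm
CR = 1630.23255814 * 261 = 425490.7 C/s


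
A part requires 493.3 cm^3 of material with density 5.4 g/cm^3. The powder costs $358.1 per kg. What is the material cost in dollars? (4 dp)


Mass = 493.3*5.4/1000 = 2.66382 kg
Cost = 2.66382 * 358.1 = 953.9139 $


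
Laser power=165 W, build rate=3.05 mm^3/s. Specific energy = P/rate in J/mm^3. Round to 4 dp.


SE = 165 / 3.05 = 54.0984 J/mm^3


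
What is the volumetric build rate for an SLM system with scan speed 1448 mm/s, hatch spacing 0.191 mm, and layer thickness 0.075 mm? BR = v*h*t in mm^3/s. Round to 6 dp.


Rate = 1448 * 0.191 * 0.075 = 20.7426 mm^3/s


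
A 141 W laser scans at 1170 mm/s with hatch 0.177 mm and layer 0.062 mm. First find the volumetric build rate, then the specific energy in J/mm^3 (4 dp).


Build rate = 1170 * 0.177 * 0.062 = 12.83958 mm^3/s
SE = 141 / 12.83958 = 10.9817 J/mm^3


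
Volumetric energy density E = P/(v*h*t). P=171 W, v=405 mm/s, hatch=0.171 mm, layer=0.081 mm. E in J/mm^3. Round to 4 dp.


E = 171 / (405*0.171*0.081) = 30.4832 J/mm^3


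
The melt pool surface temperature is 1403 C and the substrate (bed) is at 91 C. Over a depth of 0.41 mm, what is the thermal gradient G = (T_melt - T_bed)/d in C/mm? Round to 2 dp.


G = (1403-91)/0.41 = 3200.0 C/mm


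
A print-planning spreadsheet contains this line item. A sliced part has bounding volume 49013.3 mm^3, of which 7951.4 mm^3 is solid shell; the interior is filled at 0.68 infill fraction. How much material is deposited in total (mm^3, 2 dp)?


V_infill = (49013.3 - 7951.4) * 0.68 = 27922.09
V_total = 7951.4 + 27922.09 = 35873.49 mm^3


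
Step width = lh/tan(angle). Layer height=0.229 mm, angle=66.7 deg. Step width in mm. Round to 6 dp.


step = 0.229 / tan(66.7) = 0.098623 mm


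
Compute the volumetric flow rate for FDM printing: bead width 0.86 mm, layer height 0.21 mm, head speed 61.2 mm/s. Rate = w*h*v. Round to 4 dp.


Rate = 0.86 * 0.21 * 61.2 = 11.0527 mm^3/s


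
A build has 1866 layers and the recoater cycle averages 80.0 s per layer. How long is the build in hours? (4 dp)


t = 1866 * 80.0 / 3600 = 41.4667 hrs


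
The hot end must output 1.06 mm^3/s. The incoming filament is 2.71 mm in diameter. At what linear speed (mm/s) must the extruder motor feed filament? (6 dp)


A = pi*(2.71/2)^2 = 5.768043
v = 1.06 / 5.768043 = 0.183771 mm/s


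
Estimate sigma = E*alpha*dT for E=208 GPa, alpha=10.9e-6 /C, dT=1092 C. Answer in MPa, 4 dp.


sigma = 208*1000 * 10.9e-6 * 1092 = 2475.7824 MPa


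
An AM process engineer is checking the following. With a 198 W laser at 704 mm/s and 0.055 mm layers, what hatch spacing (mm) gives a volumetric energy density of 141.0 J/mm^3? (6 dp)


h = 198 / (141.0*704*0.055) = 0.036267 mm


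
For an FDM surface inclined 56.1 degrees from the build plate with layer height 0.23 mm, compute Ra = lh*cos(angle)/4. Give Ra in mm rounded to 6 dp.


Ra = 0.23 * cos(56.1) / 4 = 0.03207 mm


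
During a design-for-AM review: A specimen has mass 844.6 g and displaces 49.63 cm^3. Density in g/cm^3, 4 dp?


rho = 844.6 / 49.63 = 17.0179 g/cm^3


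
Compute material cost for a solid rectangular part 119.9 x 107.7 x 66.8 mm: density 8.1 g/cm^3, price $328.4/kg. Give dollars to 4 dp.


V = 119.9 * 107.7 * 66.8 = 862603.764 mm^3 = 862.603764 cm^3
Mass = 862.603764 * 8.1 / 1000 = 6.98709049 kg
Cost = 6.98709049 * 328.4 = 2294.5605 $


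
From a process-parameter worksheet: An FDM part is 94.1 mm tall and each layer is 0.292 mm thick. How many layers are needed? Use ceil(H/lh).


Layers = ceil(94.1/0.292) = 323


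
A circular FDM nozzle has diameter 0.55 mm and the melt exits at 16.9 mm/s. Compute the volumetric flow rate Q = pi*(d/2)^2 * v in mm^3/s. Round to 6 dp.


A = pi*(0.55/2)^2 = 0.23758294 mm^2
Q = 0.23758294 * 16.9 = 4.015152 mm^3/s


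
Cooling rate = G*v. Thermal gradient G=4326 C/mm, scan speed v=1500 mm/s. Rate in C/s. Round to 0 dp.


CR = 4326 * 1500 = 6489000 C/s


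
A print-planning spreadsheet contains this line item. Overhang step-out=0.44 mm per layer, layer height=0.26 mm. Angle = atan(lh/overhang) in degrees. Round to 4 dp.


angle = atan(0.26/0.44) = 30.5792 degrees


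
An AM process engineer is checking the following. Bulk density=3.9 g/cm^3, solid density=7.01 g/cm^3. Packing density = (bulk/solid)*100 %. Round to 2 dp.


Packing = (3.9/7.01)*100 = 55.63 %


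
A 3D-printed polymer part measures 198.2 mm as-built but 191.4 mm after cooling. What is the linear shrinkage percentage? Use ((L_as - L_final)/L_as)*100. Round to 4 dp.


Shrinkage = ((198.2-191.4)/198.2)*100 = 3.4309 %


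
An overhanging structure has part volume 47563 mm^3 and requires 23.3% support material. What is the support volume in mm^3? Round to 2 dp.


V_support = 47563 * 0.233 = 11082.18 mm^3


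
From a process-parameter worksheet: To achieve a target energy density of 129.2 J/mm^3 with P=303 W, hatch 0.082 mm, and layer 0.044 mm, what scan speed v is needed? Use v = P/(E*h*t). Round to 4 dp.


v = 303 / (129.2*0.082*0.044) = 650.0003 mm/s


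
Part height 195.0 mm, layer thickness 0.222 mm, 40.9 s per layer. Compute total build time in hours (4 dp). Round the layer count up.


Layers = ceil(195.0/0.222) = 879
t = 879 * 40.9 / 3600 = 9.9864 hrs


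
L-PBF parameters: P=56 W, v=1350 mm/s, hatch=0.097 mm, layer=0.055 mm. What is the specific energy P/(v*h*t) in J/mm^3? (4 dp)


Build rate = 1350 * 0.097 * 0.055 = 7.20225 mm^3/s
SE = 56 / 7.20225 = 7.7753 J/mm^3


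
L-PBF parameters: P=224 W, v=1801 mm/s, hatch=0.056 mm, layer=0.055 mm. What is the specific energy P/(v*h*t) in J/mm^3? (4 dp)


Build rate = 1801 * 0.056 * 0.055 = 5.54708 mm^3/s
SE = 224 / 5.54708 = 40.3816 J/mm^3


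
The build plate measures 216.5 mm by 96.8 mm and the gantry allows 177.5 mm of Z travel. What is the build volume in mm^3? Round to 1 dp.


V = 216.5 * 96.8 * 177.5 = 3719903.0 mm^3


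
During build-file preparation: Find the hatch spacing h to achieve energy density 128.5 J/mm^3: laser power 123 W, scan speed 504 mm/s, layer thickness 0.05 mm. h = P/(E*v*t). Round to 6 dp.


h = 123 / (128.5*504*0.05) = 0.037984 mm


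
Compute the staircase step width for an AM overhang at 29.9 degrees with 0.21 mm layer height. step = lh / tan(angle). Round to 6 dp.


step = 0.21 / tan(29.9) = 0.365201 mm


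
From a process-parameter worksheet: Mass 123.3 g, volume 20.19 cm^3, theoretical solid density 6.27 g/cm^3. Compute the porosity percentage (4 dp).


rho_part = 123.3 / 20.19 = 6.10698366 g/cm^3
Porosity = (1 - 6.10698366/6.27)*100 = 2.5999 %


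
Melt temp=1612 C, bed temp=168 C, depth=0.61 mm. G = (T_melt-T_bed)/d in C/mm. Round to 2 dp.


G = (1612-168)/0.61 = 2367.21 C/mm


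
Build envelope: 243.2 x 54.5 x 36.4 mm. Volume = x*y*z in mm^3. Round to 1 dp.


V = 243.2 * 54.5 * 36.4 = 482460.2 mm^3


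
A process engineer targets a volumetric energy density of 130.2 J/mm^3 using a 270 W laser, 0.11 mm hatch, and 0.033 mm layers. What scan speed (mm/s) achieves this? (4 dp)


v = 270 / (130.2*0.11*0.033) = 571.2762 mm/s


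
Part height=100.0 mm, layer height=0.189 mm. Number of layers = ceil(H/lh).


Layers = ceil(100.0/0.189) = 530


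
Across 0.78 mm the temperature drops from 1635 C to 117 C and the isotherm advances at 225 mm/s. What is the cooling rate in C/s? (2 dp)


G = (1635-117)/0.78 = 1946.15384615 C/mm
CR = 1946.15384615 * 225 = 437884.62 C/s


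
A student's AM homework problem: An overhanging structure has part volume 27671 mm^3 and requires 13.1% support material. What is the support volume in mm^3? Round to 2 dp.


V_support = 27671 * 0.131 = 3624.9 mm^3


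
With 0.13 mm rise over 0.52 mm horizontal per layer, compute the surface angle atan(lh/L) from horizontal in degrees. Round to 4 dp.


angle = atan(0.13/0.52) = 14.0362 degrees


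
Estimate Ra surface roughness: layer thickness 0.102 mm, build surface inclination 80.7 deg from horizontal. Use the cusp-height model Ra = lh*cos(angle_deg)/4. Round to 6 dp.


Ra = 0.102 * cos(80.7) / 4 = 0.004121 mm


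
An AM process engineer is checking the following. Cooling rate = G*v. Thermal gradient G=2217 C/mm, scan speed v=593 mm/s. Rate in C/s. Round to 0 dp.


CR = 2217 * 593 = 1314681 C/s


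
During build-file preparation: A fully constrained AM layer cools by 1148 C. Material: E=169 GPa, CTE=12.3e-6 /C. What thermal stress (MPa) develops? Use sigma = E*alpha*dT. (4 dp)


sigma = 169*1000 * 12.3e-6 * 1148 = 2386.3476 MPa


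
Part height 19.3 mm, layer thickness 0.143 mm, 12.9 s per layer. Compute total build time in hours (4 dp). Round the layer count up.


Layers = ceil(19.3/0.143) = 135
t = 135 * 12.9 / 3600 = 0.4838 hrs


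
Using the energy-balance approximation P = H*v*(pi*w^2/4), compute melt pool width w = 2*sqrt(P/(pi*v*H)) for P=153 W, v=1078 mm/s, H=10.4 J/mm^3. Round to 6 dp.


w = 2*sqrt(153/(pi*1078*10.4)) = 0.131818 mm


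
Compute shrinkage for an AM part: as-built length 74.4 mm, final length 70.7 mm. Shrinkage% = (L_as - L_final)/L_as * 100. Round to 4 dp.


Shrinkage = ((74.4-70.7)/74.4)*100 = 4.9731 %


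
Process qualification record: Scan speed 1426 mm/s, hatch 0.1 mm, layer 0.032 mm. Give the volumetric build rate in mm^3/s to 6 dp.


Rate = 1426 * 0.1 * 0.032 = 4.5632 mm^3/s


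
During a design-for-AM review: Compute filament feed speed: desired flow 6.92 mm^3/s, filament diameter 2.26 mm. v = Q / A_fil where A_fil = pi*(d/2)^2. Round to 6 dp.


A = pi*(2.26/2)^2 = 4.0115
v = 6.92 / 4.0115 = 1.725041 mm/s


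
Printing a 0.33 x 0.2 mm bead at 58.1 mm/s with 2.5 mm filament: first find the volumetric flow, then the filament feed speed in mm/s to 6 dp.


Q = 0.33 * 0.2 * 58.1 = 3.8346 mm^3/s
A_fil = pi*(2.5/2)^2 = 4.90873852 mm^2
v_feed = 3.8346 / 4.90873852 = 0.781178 mm/s


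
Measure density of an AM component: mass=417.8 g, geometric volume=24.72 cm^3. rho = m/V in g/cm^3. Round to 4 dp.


rho = 417.8 / 24.72 = 16.9013 g/cm^3


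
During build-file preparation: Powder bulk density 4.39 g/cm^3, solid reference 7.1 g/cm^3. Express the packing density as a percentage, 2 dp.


Packing = (4.39/7.1)*100 = 61.83 %


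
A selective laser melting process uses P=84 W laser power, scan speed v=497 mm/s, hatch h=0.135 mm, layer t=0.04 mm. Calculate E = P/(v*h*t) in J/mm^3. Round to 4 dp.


E = 84 / (497*0.135*0.04) = 31.2989 J/mm^3


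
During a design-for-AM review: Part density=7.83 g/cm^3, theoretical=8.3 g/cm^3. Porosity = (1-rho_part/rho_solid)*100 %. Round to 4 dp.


Porosity = (1-7.83/8.3)*100 = 5.6627 %


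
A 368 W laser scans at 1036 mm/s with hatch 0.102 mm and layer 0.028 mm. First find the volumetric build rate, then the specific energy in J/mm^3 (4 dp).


Build rate = 1036 * 0.102 * 0.028 = 2.958816 mm^3/s
SE = 368 / 2.958816 = 124.3741 J/mm^3


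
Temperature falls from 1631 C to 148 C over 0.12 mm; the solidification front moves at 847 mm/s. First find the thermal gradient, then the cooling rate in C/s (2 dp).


G = (1631-148)/0.12 = 12358.33333333 C/mm
CR = 12358.33333333 * 847 = 10467508.33 C/s


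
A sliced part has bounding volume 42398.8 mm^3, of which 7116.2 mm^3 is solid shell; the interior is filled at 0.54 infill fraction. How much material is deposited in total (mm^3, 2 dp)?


V_infill = (42398.8 - 7116.2) * 0.54 = 19052.6
V_total = 7116.2 + 19052.6 = 26168.8 mm^3


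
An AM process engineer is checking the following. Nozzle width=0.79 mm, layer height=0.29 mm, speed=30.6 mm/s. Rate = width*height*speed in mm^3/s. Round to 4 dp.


Rate = 0.79 * 0.29 * 30.6 = 7.0105 mm^3/s


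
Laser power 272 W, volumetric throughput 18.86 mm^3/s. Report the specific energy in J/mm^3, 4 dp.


SE = 272 / 18.86 = 14.4221 J/mm^3


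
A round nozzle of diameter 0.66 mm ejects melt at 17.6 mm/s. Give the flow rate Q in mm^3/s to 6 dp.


A = pi*(0.66/2)^2 = 0.34211944 mm^2
Q = 0.34211944 * 17.6 = 6.021302 mm^3/s


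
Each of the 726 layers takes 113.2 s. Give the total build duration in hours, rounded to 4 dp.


t = 726 * 113.2 / 3600 = 22.8287 hrs


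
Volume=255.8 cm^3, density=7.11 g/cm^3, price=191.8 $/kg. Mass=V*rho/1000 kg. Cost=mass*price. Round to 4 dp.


Mass = 255.8*7.11/1000 = 1.818738 kg
Cost = 1.818738 * 191.8 = 348.8339 $


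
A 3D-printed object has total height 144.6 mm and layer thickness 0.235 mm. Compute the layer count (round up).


Layers = ceil(144.6/0.235) = 616


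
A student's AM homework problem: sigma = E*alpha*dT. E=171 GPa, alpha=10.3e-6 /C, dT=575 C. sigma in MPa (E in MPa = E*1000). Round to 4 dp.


sigma = 171*1000 * 10.3e-6 * 575 = 1012.7475 MPa


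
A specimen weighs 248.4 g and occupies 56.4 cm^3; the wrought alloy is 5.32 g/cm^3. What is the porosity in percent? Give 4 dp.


rho_part = 248.4 / 56.4 = 4.40425532 g/cm^3
Porosity = (1 - 4.40425532/5.32)*100 = 17.2132 %


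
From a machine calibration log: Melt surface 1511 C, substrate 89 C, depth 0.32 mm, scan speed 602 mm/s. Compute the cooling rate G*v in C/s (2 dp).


G = (1511-89)/0.32 = 4443.75 C/mm
CR = 4443.75 * 602 = 2675137.5 C/s


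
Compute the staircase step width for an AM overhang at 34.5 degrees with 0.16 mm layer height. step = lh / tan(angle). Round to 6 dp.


step = 0.16 / tan(34.5) = 0.232801 mm


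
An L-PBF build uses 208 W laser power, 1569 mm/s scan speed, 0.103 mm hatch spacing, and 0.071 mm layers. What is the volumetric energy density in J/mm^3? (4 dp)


E = 208 / (1569*0.103*0.071) = 18.1278 J/mm^3


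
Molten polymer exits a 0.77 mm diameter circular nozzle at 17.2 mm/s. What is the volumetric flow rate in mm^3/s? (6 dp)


A = pi*(0.77/2)^2 = 0.46566257 mm^2
Q = 0.46566257 * 17.2 = 8.009396 mm^3/s


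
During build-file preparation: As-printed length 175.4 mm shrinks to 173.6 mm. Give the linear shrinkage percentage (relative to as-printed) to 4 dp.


Shrinkage = ((175.4-173.6)/175.4)*100 = 1.0262 %


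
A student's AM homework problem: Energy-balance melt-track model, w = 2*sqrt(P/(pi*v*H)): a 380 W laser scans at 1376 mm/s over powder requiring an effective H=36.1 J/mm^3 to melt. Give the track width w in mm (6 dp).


w = 2*sqrt(380/(pi*1376*36.1)) = 0.098692 mm


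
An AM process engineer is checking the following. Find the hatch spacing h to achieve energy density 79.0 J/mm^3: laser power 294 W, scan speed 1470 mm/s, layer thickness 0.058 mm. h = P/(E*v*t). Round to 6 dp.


h = 294 / (79.0*1470*0.058) = 0.043649 mm


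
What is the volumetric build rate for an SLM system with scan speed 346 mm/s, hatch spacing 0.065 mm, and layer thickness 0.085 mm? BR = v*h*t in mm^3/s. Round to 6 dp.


Rate = 346 * 0.065 * 0.085 = 1.91165 mm^3/s


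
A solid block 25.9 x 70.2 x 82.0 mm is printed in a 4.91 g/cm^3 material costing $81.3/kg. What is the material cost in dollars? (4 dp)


V = 25.9 * 70.2 * 82.0 = 149090.76 mm^3 = 149.09076 cm^3
Mass = 149.09076 * 4.91 / 1000 = 0.73203563 kg
Cost = 0.73203563 * 81.3 = 59.5145 $


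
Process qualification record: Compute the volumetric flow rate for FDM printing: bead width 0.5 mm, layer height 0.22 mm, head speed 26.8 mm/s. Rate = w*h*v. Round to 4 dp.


Rate = 0.5 * 0.22 * 26.8 = 2.948 mm^3/s


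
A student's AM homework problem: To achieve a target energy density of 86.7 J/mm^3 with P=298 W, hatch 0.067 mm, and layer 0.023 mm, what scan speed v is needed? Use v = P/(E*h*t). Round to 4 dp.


v = 298 / (86.7*0.067*0.023) = 2230.4605 mm/s


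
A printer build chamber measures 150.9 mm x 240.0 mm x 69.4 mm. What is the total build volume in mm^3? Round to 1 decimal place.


V = 150.9 * 240.0 * 69.4 = 2513390.4 mm^3


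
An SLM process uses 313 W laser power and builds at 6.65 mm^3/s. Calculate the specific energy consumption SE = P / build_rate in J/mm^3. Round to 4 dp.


SE = 313 / 6.65 = 47.0677 J/mm^3


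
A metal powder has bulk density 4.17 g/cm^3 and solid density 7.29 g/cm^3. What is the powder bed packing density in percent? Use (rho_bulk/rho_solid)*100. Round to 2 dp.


Packing = (4.17/7.29)*100 = 57.2 %


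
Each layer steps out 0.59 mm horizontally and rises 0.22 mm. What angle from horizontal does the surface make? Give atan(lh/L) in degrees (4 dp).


angle = atan(0.22/0.59) = 20.4495 degrees


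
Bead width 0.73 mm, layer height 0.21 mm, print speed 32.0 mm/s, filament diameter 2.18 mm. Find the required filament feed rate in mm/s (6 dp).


Q = 0.73 * 0.21 * 32.0 = 4.9056 mm^3/s
A_fil = pi*(2.18/2)^2 = 3.73252623 mm^2
v_feed = 4.9056 / 3.73252623 = 1.314284 mm/s


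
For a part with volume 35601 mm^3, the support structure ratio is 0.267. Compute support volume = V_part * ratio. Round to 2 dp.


V_support = 35601 * 0.267 = 9505.47 mm^3


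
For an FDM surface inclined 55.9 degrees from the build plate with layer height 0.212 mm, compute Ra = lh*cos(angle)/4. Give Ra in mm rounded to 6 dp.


Ra = 0.212 * cos(55.9) / 4 = 0.029714 mm
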